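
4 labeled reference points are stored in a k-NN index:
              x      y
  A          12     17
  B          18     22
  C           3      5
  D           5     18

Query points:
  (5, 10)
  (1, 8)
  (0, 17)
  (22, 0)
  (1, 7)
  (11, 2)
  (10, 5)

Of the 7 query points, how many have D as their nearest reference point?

(5, 10) — d² to each: A:98, B:313, C:29, D:64 → nearest is C
(1, 8) — d² to each: A:202, B:485, C:13, D:116 → nearest is C
(0, 17) — d² to each: A:144, B:349, C:153, D:26 → nearest is D
(22, 0) — d² to each: A:389, B:500, C:386, D:613 → nearest is C
(1, 7) — d² to each: A:221, B:514, C:8, D:137 → nearest is C
(11, 2) — d² to each: A:226, B:449, C:73, D:292 → nearest is C
(10, 5) — d² to each: A:148, B:353, C:49, D:194 → nearest is C
1 of the 7 points has D as nearest.

1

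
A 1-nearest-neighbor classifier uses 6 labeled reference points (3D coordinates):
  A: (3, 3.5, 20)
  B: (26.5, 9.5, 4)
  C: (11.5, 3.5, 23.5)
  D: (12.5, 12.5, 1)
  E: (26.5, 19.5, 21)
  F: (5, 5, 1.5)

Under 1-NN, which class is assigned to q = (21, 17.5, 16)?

E

Compare squared distances (the ordering matches that of the actual distances):
|qA|² = (21−3)² + (17.5−3.5)² + (16−20)² = 324 + 196 + 16 = 536
|qB|² = (21−26.5)² + (17.5−9.5)² + (16−4)² = 30.25 + 64 + 144 = 238.25
|qC|² = (21−11.5)² + (17.5−3.5)² + (16−23.5)² = 90.25 + 196 + 56.25 = 342.5
|qD|² = (21−12.5)² + (17.5−12.5)² + (16−1)² = 72.25 + 25 + 225 = 322.25
|qE|² = (21−26.5)² + (17.5−19.5)² + (16−21)² = 30.25 + 4 + 25 = 59.25
|qF|² = (21−5)² + (17.5−5)² + (16−1.5)² = 256 + 156.25 + 210.25 = 622.5
Minimum is at E.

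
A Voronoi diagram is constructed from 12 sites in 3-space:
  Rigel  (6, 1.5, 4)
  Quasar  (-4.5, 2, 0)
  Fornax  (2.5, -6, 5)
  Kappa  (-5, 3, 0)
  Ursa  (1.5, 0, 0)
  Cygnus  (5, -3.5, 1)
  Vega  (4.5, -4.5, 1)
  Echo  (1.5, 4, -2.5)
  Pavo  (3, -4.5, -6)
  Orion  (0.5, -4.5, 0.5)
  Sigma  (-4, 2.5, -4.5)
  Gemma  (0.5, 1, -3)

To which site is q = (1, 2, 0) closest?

Squared Euclidean distances:
d²(q, Rigel) = 25 + 0.25 + 16 = 41.25
d²(q, Quasar) = 30.25 + 0 + 0 = 30.25
d²(q, Fornax) = 2.25 + 64 + 25 = 91.25
d²(q, Kappa) = 36 + 1 + 0 = 37
d²(q, Ursa) = 0.25 + 4 + 0 = 4.25
d²(q, Cygnus) = 16 + 30.25 + 1 = 47.25
d²(q, Vega) = 12.25 + 42.25 + 1 = 55.5
d²(q, Echo) = 0.25 + 4 + 6.25 = 10.5
d²(q, Pavo) = 4 + 42.25 + 36 = 82.25
d²(q, Orion) = 0.25 + 42.25 + 0.25 = 42.75
d²(q, Sigma) = 25 + 0.25 + 20.25 = 45.5
d²(q, Gemma) = 0.25 + 1 + 9 = 10.25
The smallest is to Ursa, so q lies in the Voronoi region of Ursa.

Ursa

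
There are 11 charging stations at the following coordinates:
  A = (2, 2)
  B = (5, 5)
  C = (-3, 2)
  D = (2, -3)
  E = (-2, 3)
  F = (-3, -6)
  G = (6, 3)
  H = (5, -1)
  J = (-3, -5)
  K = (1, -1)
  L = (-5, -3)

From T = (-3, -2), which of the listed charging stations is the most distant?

B

Squared Euclidean distances:
|TA|² = 25 + 16 = 41
|TB|² = 64 + 49 = 113
|TC|² = 0 + 16 = 16
|TD|² = 25 + 1 = 26
|TE|² = 1 + 25 = 26
|TF|² = 0 + 16 = 16
|TG|² = 81 + 25 = 106
|TH|² = 64 + 1 = 65
|TJ|² = 0 + 9 = 9
|TK|² = 16 + 1 = 17
|TL|² = 4 + 1 = 5
The largest is to B.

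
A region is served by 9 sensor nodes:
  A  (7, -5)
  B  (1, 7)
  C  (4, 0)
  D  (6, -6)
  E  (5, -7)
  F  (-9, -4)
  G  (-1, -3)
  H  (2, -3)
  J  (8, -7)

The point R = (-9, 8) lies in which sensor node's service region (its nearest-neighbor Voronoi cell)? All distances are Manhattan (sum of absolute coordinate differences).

d(R,A) = 16 + 13 = 29
d(R,B) = 10 + 1 = 11
d(R,C) = 13 + 8 = 21
d(R,D) = 15 + 14 = 29
d(R,E) = 14 + 15 = 29
d(R,F) = 0 + 12 = 12
d(R,G) = 8 + 11 = 19
d(R,H) = 11 + 11 = 22
d(R,J) = 17 + 15 = 32
Minimum is at B.

B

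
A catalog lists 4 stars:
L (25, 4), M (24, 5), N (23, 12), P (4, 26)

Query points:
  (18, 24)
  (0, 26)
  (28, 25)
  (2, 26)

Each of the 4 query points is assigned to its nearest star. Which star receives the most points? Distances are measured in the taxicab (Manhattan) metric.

P

(18, 24) — d to each: L:27, M:25, N:17, P:16 → nearest is P
(0, 26) — d to each: L:47, M:45, N:37, P:4 → nearest is P
(28, 25) — d to each: L:24, M:24, N:18, P:25 → nearest is N
(2, 26) — d to each: L:45, M:43, N:35, P:2 → nearest is P
Tally — N:1, P:3. P captures the most (3).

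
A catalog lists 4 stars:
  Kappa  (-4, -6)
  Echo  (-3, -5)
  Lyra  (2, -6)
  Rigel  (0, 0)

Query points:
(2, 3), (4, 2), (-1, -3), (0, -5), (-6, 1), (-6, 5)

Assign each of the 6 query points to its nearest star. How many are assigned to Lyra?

1

(2, 3) — d² to each: Kappa:117, Echo:89, Lyra:81, Rigel:13 → nearest is Rigel
(4, 2) — d² to each: Kappa:128, Echo:98, Lyra:68, Rigel:20 → nearest is Rigel
(-1, -3) — d² to each: Kappa:18, Echo:8, Lyra:18, Rigel:10 → nearest is Echo
(0, -5) — d² to each: Kappa:17, Echo:9, Lyra:5, Rigel:25 → nearest is Lyra
(-6, 1) — d² to each: Kappa:53, Echo:45, Lyra:113, Rigel:37 → nearest is Rigel
(-6, 5) — d² to each: Kappa:125, Echo:109, Lyra:185, Rigel:61 → nearest is Rigel
1 of the 6 points has Lyra as nearest.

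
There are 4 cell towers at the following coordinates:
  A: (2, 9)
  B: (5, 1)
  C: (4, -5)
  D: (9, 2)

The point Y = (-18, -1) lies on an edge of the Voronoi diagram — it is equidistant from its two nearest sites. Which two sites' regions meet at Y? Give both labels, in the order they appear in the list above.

Squared distances from Y to each site:
|YA|² = (-18−2)² + (-1−9)² = 400 + 100 = 500
|YB|² = (-18−5)² + (-1−1)² = 529 + 4 = 533
|YC|² = (-18−4)² + (-1−(-5))² = 484 + 16 = 500
|YD|² = (-18−9)² + (-1−2)² = 729 + 9 = 738
Y is equidistant from A and C (both at squared distance 500), and every other site is strictly farther — so Y lies on the A–C Voronoi edge.

A and C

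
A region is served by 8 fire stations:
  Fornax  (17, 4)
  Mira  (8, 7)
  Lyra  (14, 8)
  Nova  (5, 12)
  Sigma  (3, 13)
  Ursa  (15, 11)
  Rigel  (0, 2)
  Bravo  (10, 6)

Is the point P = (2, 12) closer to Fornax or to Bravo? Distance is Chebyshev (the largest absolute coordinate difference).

d(P, Fornax) = max(15, 8) = 15
d(P, Bravo) = max(8, 6) = 8
15 > 8, so Bravo is closer.

Bravo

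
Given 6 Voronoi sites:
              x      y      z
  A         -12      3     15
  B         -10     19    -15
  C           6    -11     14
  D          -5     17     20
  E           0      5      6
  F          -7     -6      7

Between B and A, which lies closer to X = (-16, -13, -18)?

Compare squared distances:
|XB|² = (-16−(-10))² + (-13−19)² + (-18−(-15))² = 36 + 1024 + 9 = 1069
|XA|² = (-16−(-12))² + (-13−3)² + (-18−15)² = 16 + 256 + 1089 = 1361
1069 < 1361, so B is closer.

B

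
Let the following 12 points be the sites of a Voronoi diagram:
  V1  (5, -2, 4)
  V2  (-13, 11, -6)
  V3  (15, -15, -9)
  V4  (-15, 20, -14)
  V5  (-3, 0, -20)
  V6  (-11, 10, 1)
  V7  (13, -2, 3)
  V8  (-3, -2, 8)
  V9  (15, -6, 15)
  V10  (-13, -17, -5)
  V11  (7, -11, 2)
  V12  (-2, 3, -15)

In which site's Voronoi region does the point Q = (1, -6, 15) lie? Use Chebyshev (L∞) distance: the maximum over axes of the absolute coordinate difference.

V8

d(Q,V1) = max(4, 4, 11) = 11
d(Q,V2) = max(14, 17, 21) = 21
d(Q,V3) = max(14, 9, 24) = 24
d(Q,V4) = max(16, 26, 29) = 29
d(Q,V5) = max(4, 6, 35) = 35
d(Q,V6) = max(12, 16, 14) = 16
d(Q,V7) = max(12, 4, 12) = 12
d(Q,V8) = max(4, 4, 7) = 7
d(Q,V9) = max(14, 0, 0) = 14
d(Q, V10) = max(14, 11, 20) = 20
d(Q, V11) = max(6, 5, 13) = 13
d(Q, V12) = max(3, 9, 30) = 30
V8 is nearest.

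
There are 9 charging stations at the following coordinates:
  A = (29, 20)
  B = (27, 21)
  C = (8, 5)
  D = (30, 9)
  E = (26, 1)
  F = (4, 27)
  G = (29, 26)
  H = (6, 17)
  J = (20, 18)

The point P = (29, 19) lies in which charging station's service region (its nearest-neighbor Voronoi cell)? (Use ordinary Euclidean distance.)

A

Squared Euclidean distances:
|PA|² = 0 + 1 = 1
|PB|² = 4 + 4 = 8
|PC|² = 441 + 196 = 637
|PD|² = 1 + 100 = 101
|PE|² = 9 + 324 = 333
|PF|² = 625 + 64 = 689
|PG|² = 0 + 49 = 49
|PH|² = 529 + 4 = 533
|PJ|² = 81 + 1 = 82
The smallest is to A, so P lies in the Voronoi region of A.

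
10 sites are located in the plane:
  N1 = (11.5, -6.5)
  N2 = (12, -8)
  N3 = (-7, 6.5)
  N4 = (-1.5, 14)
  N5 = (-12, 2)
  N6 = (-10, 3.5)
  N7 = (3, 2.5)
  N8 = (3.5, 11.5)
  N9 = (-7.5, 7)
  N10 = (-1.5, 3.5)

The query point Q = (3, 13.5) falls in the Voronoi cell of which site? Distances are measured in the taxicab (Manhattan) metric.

d(Q,N1) = 8.5 + 20 = 28.5
d(Q,N2) = 9 + 21.5 = 30.5
d(Q,N3) = 10 + 7 = 17
d(Q,N4) = 4.5 + 0.5 = 5
d(Q,N5) = 15 + 11.5 = 26.5
d(Q,N6) = 13 + 10 = 23
d(Q,N7) = 0 + 11 = 11
d(Q,N8) = 0.5 + 2 = 2.5
d(Q,N9) = 10.5 + 6.5 = 17
d(Q, N10) = 4.5 + 10 = 14.5
N8 is nearest.

N8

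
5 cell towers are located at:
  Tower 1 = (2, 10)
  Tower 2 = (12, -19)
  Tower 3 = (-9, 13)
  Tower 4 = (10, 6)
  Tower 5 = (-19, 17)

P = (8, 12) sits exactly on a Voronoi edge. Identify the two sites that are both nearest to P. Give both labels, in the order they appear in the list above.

Tower 1 and Tower 4

Squared distances from P to each site:
d²(P, Tower 1) = (8−2)² + (12−10)² = 36 + 4 = 40
d²(P, Tower 2) = (8−12)² + (12−(-19))² = 16 + 961 = 977
d²(P, Tower 3) = (8−(-9))² + (12−13)² = 289 + 1 = 290
d²(P, Tower 4) = (8−10)² + (12−6)² = 4 + 36 = 40
d²(P, Tower 5) = (8−(-19))² + (12−17)² = 729 + 25 = 754
P is equidistant from Tower 1 and Tower 4 (both at squared distance 40), and every other site is strictly farther — so P lies on the Tower 1–Tower 4 Voronoi edge.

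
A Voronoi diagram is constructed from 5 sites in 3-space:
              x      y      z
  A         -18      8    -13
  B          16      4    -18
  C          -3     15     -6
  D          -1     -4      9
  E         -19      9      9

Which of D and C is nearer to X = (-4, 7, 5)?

Compare squared distances:
|XD|² = (-4−(-1))² + (7−(-4))² + (5−9)² = 9 + 121 + 16 = 146
|XC|² = (-4−(-3))² + (7−15)² + (5−(-6))² = 1 + 64 + 121 = 186
146 < 186, so D is closer.

D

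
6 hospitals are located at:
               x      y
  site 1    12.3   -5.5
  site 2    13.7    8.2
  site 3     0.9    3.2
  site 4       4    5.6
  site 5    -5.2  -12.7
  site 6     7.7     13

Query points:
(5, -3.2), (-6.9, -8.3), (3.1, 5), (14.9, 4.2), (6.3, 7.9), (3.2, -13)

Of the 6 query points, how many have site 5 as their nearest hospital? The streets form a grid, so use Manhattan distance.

(5, -3.2) — d to each: site 1:9.6, site 2:20.1, site 3:10.5, site 4:9.8, site 5:19.7, site 6:18.9 → nearest is site 1
(-6.9, -8.3) — d to each: site 1:22, site 2:37.1, site 3:19.3, site 4:24.8, site 5:6.1, site 6:35.9 → nearest is site 5
(3.1, 5) — d to each: site 1:19.7, site 2:13.8, site 3:4, site 4:1.5, site 5:26, site 6:12.6 → nearest is site 4
(14.9, 4.2) — d to each: site 1:12.3, site 2:5.2, site 3:15, site 4:12.3, site 5:37, site 6:16 → nearest is site 2
(6.3, 7.9) — d to each: site 1:19.4, site 2:7.7, site 3:10.1, site 4:4.6, site 5:32.1, site 6:6.5 → nearest is site 4
(3.2, -13) — d to each: site 1:16.6, site 2:31.7, site 3:18.5, site 4:19.4, site 5:8.7, site 6:30.5 → nearest is site 5
2 of the 6 points have site 5 as nearest.

2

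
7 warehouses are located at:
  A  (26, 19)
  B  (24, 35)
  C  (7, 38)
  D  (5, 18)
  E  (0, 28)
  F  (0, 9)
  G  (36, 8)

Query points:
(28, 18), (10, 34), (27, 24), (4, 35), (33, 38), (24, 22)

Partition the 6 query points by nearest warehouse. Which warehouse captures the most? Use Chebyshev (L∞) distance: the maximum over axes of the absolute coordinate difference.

(28, 18) — d to each: A:2, B:17, C:21, D:23, E:28, F:28, G:10 → nearest is A
(10, 34) — d to each: A:16, B:14, C:4, D:16, E:10, F:25, G:26 → nearest is C
(27, 24) — d to each: A:5, B:11, C:20, D:22, E:27, F:27, G:16 → nearest is A
(4, 35) — d to each: A:22, B:20, C:3, D:17, E:7, F:26, G:32 → nearest is C
(33, 38) — d to each: A:19, B:9, C:26, D:28, E:33, F:33, G:30 → nearest is B
(24, 22) — d to each: A:3, B:13, C:17, D:19, E:24, F:24, G:14 → nearest is A
Tally — A:3, B:1, C:2. A captures the most (3).

A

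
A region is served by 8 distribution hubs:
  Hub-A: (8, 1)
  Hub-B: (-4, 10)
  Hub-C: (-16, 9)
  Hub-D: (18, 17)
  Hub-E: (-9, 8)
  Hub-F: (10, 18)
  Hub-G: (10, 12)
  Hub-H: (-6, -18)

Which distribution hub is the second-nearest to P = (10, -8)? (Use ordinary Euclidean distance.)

Hub-H

Since √ is increasing, it suffices to compare squared distances:
d²(P, Hub-A) = (10−8)² + (-8−1)² = 4 + 81 = 85
d²(P, Hub-B) = (10−(-4))² + (-8−10)² = 196 + 324 = 520
d²(P, Hub-C) = (10−(-16))² + (-8−9)² = 676 + 289 = 965
d²(P, Hub-D) = (10−18)² + (-8−17)² = 64 + 625 = 689
d²(P, Hub-E) = (10−(-9))² + (-8−8)² = 361 + 256 = 617
d²(P, Hub-F) = (10−10)² + (-8−18)² = 0 + 676 = 676
d²(P, Hub-G) = (10−10)² + (-8−12)² = 0 + 400 = 400
d²(P, Hub-H) = (10−(-6))² + (-8−(-18))² = 256 + 100 = 356
Sorted ascending: Hub-A, Hub-H, Hub-G, … — the second-nearest is Hub-H.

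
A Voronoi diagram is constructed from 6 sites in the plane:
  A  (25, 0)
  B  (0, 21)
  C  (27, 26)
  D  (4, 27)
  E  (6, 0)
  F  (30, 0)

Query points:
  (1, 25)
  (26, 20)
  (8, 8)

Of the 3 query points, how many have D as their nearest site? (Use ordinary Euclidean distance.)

(1, 25) — d² to each: A:1201, B:17, C:677, D:13, E:650, F:1466 → nearest is D
(26, 20) — d² to each: A:401, B:677, C:37, D:533, E:800, F:416 → nearest is C
(8, 8) — d² to each: A:353, B:233, C:685, D:377, E:68, F:548 → nearest is E
1 of the 3 points has D as nearest.

1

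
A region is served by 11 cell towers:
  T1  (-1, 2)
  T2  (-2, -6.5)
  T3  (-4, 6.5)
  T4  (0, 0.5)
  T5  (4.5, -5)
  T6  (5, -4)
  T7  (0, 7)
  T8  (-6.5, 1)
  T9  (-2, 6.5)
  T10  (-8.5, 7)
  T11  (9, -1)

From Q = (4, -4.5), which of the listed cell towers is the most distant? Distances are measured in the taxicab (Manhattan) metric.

T10

d(Q,T1) = |4−(-1)| + |-4.5−2| = 5 + 6.5 = 11.5
d(Q,T2) = |4−(-2)| + |-4.5−(-6.5)| = 6 + 2 = 8
d(Q,T3) = |4−(-4)| + |-4.5−6.5| = 8 + 11 = 19
d(Q,T4) = |4−0| + |-4.5−0.5| = 4 + 5 = 9
d(Q,T5) = |4−4.5| + |-4.5−(-5)| = 0.5 + 0.5 = 1
d(Q,T6) = |4−5| + |-4.5−(-4)| = 1 + 0.5 = 1.5
d(Q,T7) = |4−0| + |-4.5−7| = 4 + 11.5 = 15.5
d(Q,T8) = |4−(-6.5)| + |-4.5−1| = 10.5 + 5.5 = 16
d(Q,T9) = |4−(-2)| + |-4.5−6.5| = 6 + 11 = 17
d(Q, T10) = |4−(-8.5)| + |-4.5−7| = 12.5 + 11.5 = 24
d(Q, T11) = |4−9| + |-4.5−(-1)| = 5 + 3.5 = 8.5
The largest is to T10.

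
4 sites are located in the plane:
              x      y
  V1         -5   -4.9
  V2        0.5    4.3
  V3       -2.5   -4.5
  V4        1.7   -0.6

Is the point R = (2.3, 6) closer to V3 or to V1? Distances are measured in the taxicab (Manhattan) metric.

d(R,V3) = |2.3−(-2.5)| + |6−(-4.5)| = 4.8 + 10.5 = 15.3
d(R,V1) = |2.3−(-5)| + |6−(-4.9)| = 7.3 + 10.9 = 18.2
15.3 < 18.2, so V3 is closer.

V3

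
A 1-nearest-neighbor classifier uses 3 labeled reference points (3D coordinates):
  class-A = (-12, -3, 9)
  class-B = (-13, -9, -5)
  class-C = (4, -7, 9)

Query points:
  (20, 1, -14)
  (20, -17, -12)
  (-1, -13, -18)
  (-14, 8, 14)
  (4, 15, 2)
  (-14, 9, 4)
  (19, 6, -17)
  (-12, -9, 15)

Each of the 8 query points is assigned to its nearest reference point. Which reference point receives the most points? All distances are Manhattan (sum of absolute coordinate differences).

(20, 1, -14) — d to each: class-A:59, class-B:52, class-C:47 → nearest is class-C
(20, -17, -12) — d to each: class-A:67, class-B:48, class-C:47 → nearest is class-C
(-1, -13, -18) — d to each: class-A:48, class-B:29, class-C:38 → nearest is class-B
(-14, 8, 14) — d to each: class-A:18, class-B:37, class-C:38 → nearest is class-A
(4, 15, 2) — d to each: class-A:41, class-B:48, class-C:29 → nearest is class-C
(-14, 9, 4) — d to each: class-A:19, class-B:28, class-C:39 → nearest is class-A
(19, 6, -17) — d to each: class-A:66, class-B:59, class-C:54 → nearest is class-C
(-12, -9, 15) — d to each: class-A:12, class-B:21, class-C:24 → nearest is class-A
Tally — class-A:3, class-B:1, class-C:4. class-C captures the most (4).

class-C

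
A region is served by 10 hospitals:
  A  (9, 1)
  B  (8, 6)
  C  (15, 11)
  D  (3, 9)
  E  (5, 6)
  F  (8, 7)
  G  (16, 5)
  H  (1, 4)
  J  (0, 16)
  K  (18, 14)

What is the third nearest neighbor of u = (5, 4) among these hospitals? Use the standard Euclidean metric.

H

Compare squared distances (the ordering matches that of the actual distances):
|uA|² = 16 + 9 = 25
|uB|² = 9 + 4 = 13
|uC|² = 100 + 49 = 149
|uD|² = 4 + 25 = 29
|uE|² = 0 + 4 = 4
|uF|² = 9 + 9 = 18
|uG|² = 121 + 1 = 122
|uH|² = 16 + 0 = 16
|uJ|² = 25 + 144 = 169
|uK|² = 169 + 100 = 269
Sorted ascending: E, B, H, F, … — the third-nearest is H.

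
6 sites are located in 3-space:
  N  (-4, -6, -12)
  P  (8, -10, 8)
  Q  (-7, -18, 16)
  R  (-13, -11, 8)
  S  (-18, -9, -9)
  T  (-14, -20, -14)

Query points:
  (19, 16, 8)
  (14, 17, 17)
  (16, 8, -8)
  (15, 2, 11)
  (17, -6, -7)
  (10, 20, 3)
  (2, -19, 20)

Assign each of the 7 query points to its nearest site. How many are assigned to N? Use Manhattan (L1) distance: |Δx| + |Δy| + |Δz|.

2

(19, 16, 8) — d to each: N:65, P:37, Q:68, R:59, S:79, T:91 → nearest is P
(14, 17, 17) — d to each: N:70, P:42, Q:57, R:64, S:84, T:96 → nearest is P
(16, 8, -8) — d to each: N:38, P:42, Q:73, R:64, S:52, T:64 → nearest is N
(15, 2, 11) — d to each: N:50, P:22, Q:47, R:44, S:64, T:76 → nearest is P
(17, -6, -7) — d to each: N:26, P:28, Q:59, R:50, S:40, T:52 → nearest is N
(10, 20, 3) — d to each: N:55, P:37, Q:68, R:59, S:69, T:81 → nearest is P
(2, -19, 20) — d to each: N:51, P:27, Q:14, R:35, S:59, T:51 → nearest is Q
2 of the 7 points have N as nearest.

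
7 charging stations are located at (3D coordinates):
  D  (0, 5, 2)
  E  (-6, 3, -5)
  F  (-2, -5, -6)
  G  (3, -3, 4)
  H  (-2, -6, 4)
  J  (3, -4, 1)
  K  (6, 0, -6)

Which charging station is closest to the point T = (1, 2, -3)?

D

Squared Euclidean distances:
|TD|² = (1−0)² + (2−5)² + (-3−2)² = 1 + 9 + 25 = 35
|TE|² = (1−(-6))² + (2−3)² + (-3−(-5))² = 49 + 1 + 4 = 54
|TF|² = (1−(-2))² + (2−(-5))² + (-3−(-6))² = 9 + 49 + 9 = 67
|TG|² = (1−3)² + (2−(-3))² + (-3−4)² = 4 + 25 + 49 = 78
|TH|² = (1−(-2))² + (2−(-6))² + (-3−4)² = 9 + 64 + 49 = 122
|TJ|² = (1−3)² + (2−(-4))² + (-3−1)² = 4 + 36 + 16 = 56
|TK|² = (1−6)² + (2−0)² + (-3−(-6))² = 25 + 4 + 9 = 38
D is nearest.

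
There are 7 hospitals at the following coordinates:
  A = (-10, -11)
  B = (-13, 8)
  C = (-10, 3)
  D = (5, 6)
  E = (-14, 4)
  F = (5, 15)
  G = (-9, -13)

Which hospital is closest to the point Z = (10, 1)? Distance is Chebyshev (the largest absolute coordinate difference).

D

d(Z,A) = max(20, 12) = 20
d(Z,B) = max(23, 7) = 23
d(Z,C) = max(20, 2) = 20
d(Z,D) = max(5, 5) = 5
d(Z,E) = max(24, 3) = 24
d(Z,F) = max(5, 14) = 14
d(Z,G) = max(19, 14) = 19
D is nearest.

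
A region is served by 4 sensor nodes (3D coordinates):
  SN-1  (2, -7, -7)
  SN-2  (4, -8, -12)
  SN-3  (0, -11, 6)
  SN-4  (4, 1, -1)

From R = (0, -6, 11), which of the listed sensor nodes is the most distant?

Squared Euclidean distances:
d²(R, SN-1) = 4 + 1 + 324 = 329
d²(R, SN-2) = 16 + 4 + 529 = 549
d²(R, SN-3) = 0 + 25 + 25 = 50
d²(R, SN-4) = 16 + 49 + 144 = 209
The largest is to SN-2.

SN-2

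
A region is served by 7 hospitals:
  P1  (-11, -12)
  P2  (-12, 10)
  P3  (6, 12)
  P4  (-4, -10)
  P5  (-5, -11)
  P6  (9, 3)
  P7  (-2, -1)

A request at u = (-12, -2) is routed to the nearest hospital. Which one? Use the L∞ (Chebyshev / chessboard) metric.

P4

d(u,P1) = max(1, 10) = 10
d(u,P2) = max(0, 12) = 12
d(u,P3) = max(18, 14) = 18
d(u,P4) = max(8, 8) = 8
d(u,P5) = max(7, 9) = 9
d(u,P6) = max(21, 5) = 21
d(u,P7) = max(10, 1) = 10
The smallest is to P4, so u lies in the Voronoi region of P4.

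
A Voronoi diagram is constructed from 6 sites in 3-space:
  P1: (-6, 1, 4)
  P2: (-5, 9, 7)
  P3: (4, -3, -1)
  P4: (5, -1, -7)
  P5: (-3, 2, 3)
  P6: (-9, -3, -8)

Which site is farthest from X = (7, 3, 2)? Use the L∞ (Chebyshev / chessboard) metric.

P6

d(X,P1) = max(13, 2, 2) = 13
d(X,P2) = max(12, 6, 5) = 12
d(X,P3) = max(3, 6, 3) = 6
d(X,P4) = max(2, 4, 9) = 9
d(X,P5) = max(10, 1, 1) = 10
d(X,P6) = max(16, 6, 10) = 16
The largest is to P6.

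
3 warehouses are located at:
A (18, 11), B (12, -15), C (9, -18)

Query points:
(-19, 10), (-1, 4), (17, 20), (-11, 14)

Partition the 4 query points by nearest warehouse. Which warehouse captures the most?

(-19, 10) — d² to each: A:1370, B:1586, C:1568 → nearest is A
(-1, 4) — d² to each: A:410, B:530, C:584 → nearest is A
(17, 20) — d² to each: A:82, B:1250, C:1508 → nearest is A
(-11, 14) — d² to each: A:850, B:1370, C:1424 → nearest is A
Tally — A:4. A captures the most (4).

A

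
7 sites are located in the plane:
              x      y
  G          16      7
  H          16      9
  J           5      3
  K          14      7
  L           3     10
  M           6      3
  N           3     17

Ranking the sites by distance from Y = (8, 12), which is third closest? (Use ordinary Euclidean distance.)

Squared Euclidean distances:
|YG|² = (8−16)² + (12−7)² = 64 + 25 = 89
|YH|² = (8−16)² + (12−9)² = 64 + 9 = 73
|YJ|² = (8−5)² + (12−3)² = 9 + 81 = 90
|YK|² = (8−14)² + (12−7)² = 36 + 25 = 61
|YL|² = (8−3)² + (12−10)² = 25 + 4 = 29
|YM|² = (8−6)² + (12−3)² = 4 + 81 = 85
|YN|² = (8−3)² + (12−17)² = 25 + 25 = 50
Sorted ascending: L, N, K, H, … — the third-nearest is K.

K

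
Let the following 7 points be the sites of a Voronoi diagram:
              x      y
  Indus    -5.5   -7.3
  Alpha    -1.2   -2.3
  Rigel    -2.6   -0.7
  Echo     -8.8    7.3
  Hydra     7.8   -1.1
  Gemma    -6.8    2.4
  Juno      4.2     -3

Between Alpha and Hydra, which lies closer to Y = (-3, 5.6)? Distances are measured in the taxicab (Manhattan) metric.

d(Y, Alpha) = |-3−(-1.2)| + |5.6−(-2.3)| = 1.8 + 7.9 = 9.7
d(Y, Hydra) = |-3−7.8| + |5.6−(-1.1)| = 10.8 + 6.7 = 17.5
9.7 < 17.5, so Alpha is closer.

Alpha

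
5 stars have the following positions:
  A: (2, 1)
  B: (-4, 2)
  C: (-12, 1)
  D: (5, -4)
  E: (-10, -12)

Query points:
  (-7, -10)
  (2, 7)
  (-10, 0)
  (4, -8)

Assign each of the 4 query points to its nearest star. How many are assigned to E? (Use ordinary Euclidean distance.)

1

(-7, -10) — d² to each: A:202, B:153, C:146, D:180, E:13 → nearest is E
(2, 7) — d² to each: A:36, B:61, C:232, D:130, E:505 → nearest is A
(-10, 0) — d² to each: A:145, B:40, C:5, D:241, E:144 → nearest is C
(4, -8) — d² to each: A:85, B:164, C:337, D:17, E:212 → nearest is D
1 of the 4 points has E as nearest.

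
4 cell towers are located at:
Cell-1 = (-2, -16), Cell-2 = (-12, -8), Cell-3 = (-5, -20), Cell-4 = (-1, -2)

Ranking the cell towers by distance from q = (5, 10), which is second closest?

Cell-2

Compare squared distances (the ordering matches that of the actual distances):
d²(q, Cell-1) = (5−(-2))² + (10−(-16))² = 49 + 676 = 725
d²(q, Cell-2) = (5−(-12))² + (10−(-8))² = 289 + 324 = 613
d²(q, Cell-3) = (5−(-5))² + (10−(-20))² = 100 + 900 = 1000
d²(q, Cell-4) = (5−(-1))² + (10−(-2))² = 36 + 144 = 180
Sorted ascending: Cell-4, Cell-2, Cell-1, … — the second-nearest is Cell-2.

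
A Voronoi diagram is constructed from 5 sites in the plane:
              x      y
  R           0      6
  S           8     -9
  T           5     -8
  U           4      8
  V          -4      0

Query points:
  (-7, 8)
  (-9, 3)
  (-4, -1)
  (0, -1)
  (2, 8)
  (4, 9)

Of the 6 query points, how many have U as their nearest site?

2

(-7, 8) — d² to each: R:53, S:514, T:400, U:121, V:73 → nearest is R
(-9, 3) — d² to each: R:90, S:433, T:317, U:194, V:34 → nearest is V
(-4, -1) — d² to each: R:65, S:208, T:130, U:145, V:1 → nearest is V
(0, -1) — d² to each: R:49, S:128, T:74, U:97, V:17 → nearest is V
(2, 8) — d² to each: R:8, S:325, T:265, U:4, V:100 → nearest is U
(4, 9) — d² to each: R:25, S:340, T:290, U:1, V:145 → nearest is U
2 of the 6 points have U as nearest.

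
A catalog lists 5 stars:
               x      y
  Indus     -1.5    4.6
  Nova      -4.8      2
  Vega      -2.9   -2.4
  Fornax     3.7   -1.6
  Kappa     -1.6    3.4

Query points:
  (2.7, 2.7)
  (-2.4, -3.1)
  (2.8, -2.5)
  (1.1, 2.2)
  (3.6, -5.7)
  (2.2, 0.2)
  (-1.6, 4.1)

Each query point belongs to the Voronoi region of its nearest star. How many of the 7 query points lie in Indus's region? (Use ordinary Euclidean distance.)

(2.7, 2.7) — d² to each: Indus:21.25, Nova:56.74, Vega:57.37, Fornax:19.49, Kappa:18.98 → nearest is Kappa
(-2.4, -3.1) — d² to each: Indus:60.1, Nova:31.77, Vega:0.74, Fornax:39.46, Kappa:42.89 → nearest is Vega
(2.8, -2.5) — d² to each: Indus:68.9, Nova:78.01, Vega:32.5, Fornax:1.62, Kappa:54.17 → nearest is Fornax
(1.1, 2.2) — d² to each: Indus:12.52, Nova:34.85, Vega:37.16, Fornax:21.2, Kappa:8.73 → nearest is Kappa
(3.6, -5.7) — d² to each: Indus:132.1, Nova:129.85, Vega:53.14, Fornax:16.82, Kappa:109.85 → nearest is Fornax
(2.2, 0.2) — d² to each: Indus:33.05, Nova:52.24, Vega:32.77, Fornax:5.49, Kappa:24.68 → nearest is Fornax
(-1.6, 4.1) — d² to each: Indus:0.26, Nova:14.65, Vega:43.94, Fornax:60.58, Kappa:0.49 → nearest is Indus
1 of the 7 points has Indus as nearest.

1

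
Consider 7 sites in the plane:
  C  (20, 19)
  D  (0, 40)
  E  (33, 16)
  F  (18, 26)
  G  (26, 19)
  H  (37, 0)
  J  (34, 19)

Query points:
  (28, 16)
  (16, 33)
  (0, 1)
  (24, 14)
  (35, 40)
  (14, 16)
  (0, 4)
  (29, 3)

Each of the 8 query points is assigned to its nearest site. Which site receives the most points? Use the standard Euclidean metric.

(28, 16) — d² to each: C:73, D:1360, E:25, F:200, G:13, H:337, J:45 → nearest is G
(16, 33) — d² to each: C:212, D:305, E:578, F:53, G:296, H:1530, J:520 → nearest is F
(0, 1) — d² to each: C:724, D:1521, E:1314, F:949, G:1000, H:1370, J:1480 → nearest is C
(24, 14) — d² to each: C:41, D:1252, E:85, F:180, G:29, H:365, J:125 → nearest is G
(35, 40) — d² to each: C:666, D:1225, E:580, F:485, G:522, H:1604, J:442 → nearest is J
(14, 16) — d² to each: C:45, D:772, E:361, F:116, G:153, H:785, J:409 → nearest is C
(0, 4) — d² to each: C:625, D:1296, E:1233, F:808, G:901, H:1385, J:1381 → nearest is C
(29, 3) — d² to each: C:337, D:2210, E:185, F:650, G:265, H:73, J:281 → nearest is H
Tally — C:3, F:1, G:2, H:1, J:1. C captures the most (3).

C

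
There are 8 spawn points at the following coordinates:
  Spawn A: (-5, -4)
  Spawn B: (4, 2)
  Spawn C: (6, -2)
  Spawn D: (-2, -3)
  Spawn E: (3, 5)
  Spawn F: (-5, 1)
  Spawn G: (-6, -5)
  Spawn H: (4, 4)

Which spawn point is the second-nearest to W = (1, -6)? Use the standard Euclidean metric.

Compare squared distances (the ordering matches that of the actual distances):
d²(W, Spawn A) = (1−(-5))² + (-6−(-4))² = 36 + 4 = 40
d²(W, Spawn B) = (1−4)² + (-6−2)² = 9 + 64 = 73
d²(W, Spawn C) = (1−6)² + (-6−(-2))² = 25 + 16 = 41
d²(W, Spawn D) = (1−(-2))² + (-6−(-3))² = 9 + 9 = 18
d²(W, Spawn E) = (1−3)² + (-6−5)² = 4 + 121 = 125
d²(W, Spawn F) = (1−(-5))² + (-6−1)² = 36 + 49 = 85
d²(W, Spawn G) = (1−(-6))² + (-6−(-5))² = 49 + 1 = 50
d²(W, Spawn H) = (1−4)² + (-6−4)² = 9 + 100 = 109
Sorted ascending: Spawn D, Spawn A, Spawn C, … — the second-nearest is Spawn A.

Spawn A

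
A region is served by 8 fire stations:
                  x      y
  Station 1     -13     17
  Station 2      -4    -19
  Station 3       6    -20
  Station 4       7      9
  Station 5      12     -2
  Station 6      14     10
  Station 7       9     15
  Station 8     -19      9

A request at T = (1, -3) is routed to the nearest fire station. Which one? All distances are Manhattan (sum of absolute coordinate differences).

d(T, Station 1) = |1−(-13)| + |-3−17| = 14 + 20 = 34
d(T, Station 2) = |1−(-4)| + |-3−(-19)| = 5 + 16 = 21
d(T, Station 3) = |1−6| + |-3−(-20)| = 5 + 17 = 22
d(T, Station 4) = |1−7| + |-3−9| = 6 + 12 = 18
d(T, Station 5) = |1−12| + |-3−(-2)| = 11 + 1 = 12
d(T, Station 6) = |1−14| + |-3−10| = 13 + 13 = 26
d(T, Station 7) = |1−9| + |-3−15| = 8 + 18 = 26
d(T, Station 8) = |1−(-19)| + |-3−9| = 20 + 12 = 32
Station 5 is nearest.

Station 5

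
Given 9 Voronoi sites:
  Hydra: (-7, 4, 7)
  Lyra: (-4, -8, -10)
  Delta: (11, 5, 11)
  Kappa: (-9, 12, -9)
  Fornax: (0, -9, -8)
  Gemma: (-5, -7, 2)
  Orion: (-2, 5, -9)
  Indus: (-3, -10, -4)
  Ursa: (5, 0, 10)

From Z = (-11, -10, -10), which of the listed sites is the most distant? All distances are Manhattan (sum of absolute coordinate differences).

d(Z, Hydra) = 4 + 14 + 17 = 35
d(Z, Lyra) = 7 + 2 + 0 = 9
d(Z, Delta) = 22 + 15 + 21 = 58
d(Z, Kappa) = 2 + 22 + 1 = 25
d(Z, Fornax) = 11 + 1 + 2 = 14
d(Z, Gemma) = 6 + 3 + 12 = 21
d(Z, Orion) = 9 + 15 + 1 = 25
d(Z, Indus) = 8 + 0 + 6 = 14
d(Z, Ursa) = 16 + 10 + 20 = 46
The largest is to Delta.

Delta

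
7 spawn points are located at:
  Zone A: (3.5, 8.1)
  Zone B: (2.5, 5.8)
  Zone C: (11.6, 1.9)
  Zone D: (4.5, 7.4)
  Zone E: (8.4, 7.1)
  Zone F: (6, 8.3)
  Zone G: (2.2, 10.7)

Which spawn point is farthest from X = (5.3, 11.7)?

Squared Euclidean distances:
d²(X, Zone A) = 3.24 + 12.96 = 16.2
d²(X, Zone B) = 7.84 + 34.81 = 42.65
d²(X, Zone C) = 39.69 + 96.04 = 135.73
d²(X, Zone D) = 0.64 + 18.49 = 19.13
d²(X, Zone E) = 9.61 + 21.16 = 30.77
d²(X, Zone F) = 0.49 + 11.56 = 12.05
d²(X, Zone G) = 9.61 + 1 = 10.61
The largest is to Zone C.

Zone C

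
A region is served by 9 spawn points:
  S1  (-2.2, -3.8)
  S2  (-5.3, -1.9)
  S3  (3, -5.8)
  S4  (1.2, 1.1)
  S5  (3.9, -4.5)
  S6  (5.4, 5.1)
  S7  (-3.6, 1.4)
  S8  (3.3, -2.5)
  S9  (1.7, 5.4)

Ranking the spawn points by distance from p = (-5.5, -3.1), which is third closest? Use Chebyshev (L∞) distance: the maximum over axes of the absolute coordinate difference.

S7

d(p,S1) = max(3.3, 0.7) = 3.3
d(p,S2) = max(0.2, 1.2) = 1.2
d(p,S3) = max(8.5, 2.7) = 8.5
d(p,S4) = max(6.7, 4.2) = 6.7
d(p,S5) = max(9.4, 1.4) = 9.4
d(p,S6) = max(10.9, 8.2) = 10.9
d(p,S7) = max(1.9, 4.5) = 4.5
d(p,S8) = max(8.8, 0.6) = 8.8
d(p,S9) = max(7.2, 8.5) = 8.5
Sorted ascending: S2, S1, S7, S4, … — the third-nearest is S7.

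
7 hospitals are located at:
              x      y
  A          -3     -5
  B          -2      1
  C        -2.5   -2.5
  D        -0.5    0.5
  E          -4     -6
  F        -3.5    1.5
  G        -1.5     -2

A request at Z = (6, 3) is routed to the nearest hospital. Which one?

Since √ is increasing, it suffices to compare squared distances:
|ZA|² = (6−(-3))² + (3−(-5))² = 81 + 64 = 145
|ZB|² = (6−(-2))² + (3−1)² = 64 + 4 = 68
|ZC|² = (6−(-2.5))² + (3−(-2.5))² = 72.25 + 30.25 = 102.5
|ZD|² = (6−(-0.5))² + (3−0.5)² = 42.25 + 6.25 = 48.5
|ZE|² = (6−(-4))² + (3−(-6))² = 100 + 81 = 181
|ZF|² = (6−(-3.5))² + (3−1.5)² = 90.25 + 2.25 = 92.5
|ZG|² = (6−(-1.5))² + (3−(-2))² = 56.25 + 25 = 81.25
Minimum is at D.

D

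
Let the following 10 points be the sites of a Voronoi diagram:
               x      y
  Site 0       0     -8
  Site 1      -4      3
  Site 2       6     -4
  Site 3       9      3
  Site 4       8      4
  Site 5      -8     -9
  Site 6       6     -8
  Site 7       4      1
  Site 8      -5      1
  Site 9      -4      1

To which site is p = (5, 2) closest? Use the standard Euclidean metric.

Compare squared distances (the ordering matches that of the actual distances):
d²(p, Site 0) = (5−0)² + (2−(-8))² = 25 + 100 = 125
d²(p, Site 1) = (5−(-4))² + (2−3)² = 81 + 1 = 82
d²(p, Site 2) = (5−6)² + (2−(-4))² = 1 + 36 = 37
d²(p, Site 3) = (5−9)² + (2−3)² = 16 + 1 = 17
d²(p, Site 4) = (5−8)² + (2−4)² = 9 + 4 = 13
d²(p, Site 5) = (5−(-8))² + (2−(-9))² = 169 + 121 = 290
d²(p, Site 6) = (5−6)² + (2−(-8))² = 1 + 100 = 101
d²(p, Site 7) = (5−4)² + (2−1)² = 1 + 1 = 2
d²(p, Site 8) = (5−(-5))² + (2−1)² = 100 + 1 = 101
d²(p, Site 9) = (5−(-4))² + (2−1)² = 81 + 1 = 82
Site 7 is nearest.

Site 7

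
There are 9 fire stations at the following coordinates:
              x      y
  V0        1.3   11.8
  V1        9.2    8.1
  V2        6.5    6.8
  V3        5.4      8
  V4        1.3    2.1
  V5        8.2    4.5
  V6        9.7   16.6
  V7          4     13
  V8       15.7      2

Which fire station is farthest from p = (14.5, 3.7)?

V0

Compare squared distances (the ordering matches that of the actual distances):
|pV0|² = (14.5−1.3)² + (3.7−11.8)² = 174.24 + 65.61 = 239.85
|pV1|² = (14.5−9.2)² + (3.7−8.1)² = 28.09 + 19.36 = 47.45
|pV2|² = (14.5−6.5)² + (3.7−6.8)² = 64 + 9.61 = 73.61
|pV3|² = (14.5−5.4)² + (3.7−8)² = 82.81 + 18.49 = 101.3
|pV4|² = (14.5−1.3)² + (3.7−2.1)² = 174.24 + 2.56 = 176.8
|pV5|² = (14.5−8.2)² + (3.7−4.5)² = 39.69 + 0.64 = 40.33
|pV6|² = (14.5−9.7)² + (3.7−16.6)² = 23.04 + 166.41 = 189.45
|pV7|² = (14.5−4)² + (3.7−13)² = 110.25 + 86.49 = 196.74
|pV8|² = (14.5−15.7)² + (3.7−2)² = 1.44 + 2.89 = 4.33
The largest is to V0.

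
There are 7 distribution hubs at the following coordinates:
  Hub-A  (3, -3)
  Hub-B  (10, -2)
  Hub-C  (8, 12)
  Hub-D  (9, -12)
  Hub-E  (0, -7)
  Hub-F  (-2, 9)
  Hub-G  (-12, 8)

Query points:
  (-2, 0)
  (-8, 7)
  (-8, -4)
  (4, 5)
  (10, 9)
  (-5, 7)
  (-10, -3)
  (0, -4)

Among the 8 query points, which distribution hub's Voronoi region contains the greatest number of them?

(-2, 0) — d² to each: Hub-A:34, Hub-B:148, Hub-C:244, Hub-D:265, Hub-E:53, Hub-F:81, Hub-G:164 → nearest is Hub-A
(-8, 7) — d² to each: Hub-A:221, Hub-B:405, Hub-C:281, Hub-D:650, Hub-E:260, Hub-F:40, Hub-G:17 → nearest is Hub-G
(-8, -4) — d² to each: Hub-A:122, Hub-B:328, Hub-C:512, Hub-D:353, Hub-E:73, Hub-F:205, Hub-G:160 → nearest is Hub-E
(4, 5) — d² to each: Hub-A:65, Hub-B:85, Hub-C:65, Hub-D:314, Hub-E:160, Hub-F:52, Hub-G:265 → nearest is Hub-F
(10, 9) — d² to each: Hub-A:193, Hub-B:121, Hub-C:13, Hub-D:442, Hub-E:356, Hub-F:144, Hub-G:485 → nearest is Hub-C
(-5, 7) — d² to each: Hub-A:164, Hub-B:306, Hub-C:194, Hub-D:557, Hub-E:221, Hub-F:13, Hub-G:50 → nearest is Hub-F
(-10, -3) — d² to each: Hub-A:169, Hub-B:401, Hub-C:549, Hub-D:442, Hub-E:116, Hub-F:208, Hub-G:125 → nearest is Hub-E
(0, -4) — d² to each: Hub-A:10, Hub-B:104, Hub-C:320, Hub-D:145, Hub-E:9, Hub-F:173, Hub-G:288 → nearest is Hub-E
Tally — Hub-A:1, Hub-C:1, Hub-E:3, Hub-F:2, Hub-G:1. Hub-E captures the most (3).

Hub-E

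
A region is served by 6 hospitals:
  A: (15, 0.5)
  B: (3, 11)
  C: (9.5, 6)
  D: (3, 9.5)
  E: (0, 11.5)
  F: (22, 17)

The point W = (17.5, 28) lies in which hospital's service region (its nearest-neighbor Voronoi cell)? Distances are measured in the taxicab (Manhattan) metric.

d(W,A) = |17.5−15| + |28−0.5| = 2.5 + 27.5 = 30
d(W,B) = |17.5−3| + |28−11| = 14.5 + 17 = 31.5
d(W,C) = |17.5−9.5| + |28−6| = 8 + 22 = 30
d(W,D) = |17.5−3| + |28−9.5| = 14.5 + 18.5 = 33
d(W,E) = |17.5−0| + |28−11.5| = 17.5 + 16.5 = 34
d(W,F) = |17.5−22| + |28−17| = 4.5 + 11 = 15.5
F is nearest.

F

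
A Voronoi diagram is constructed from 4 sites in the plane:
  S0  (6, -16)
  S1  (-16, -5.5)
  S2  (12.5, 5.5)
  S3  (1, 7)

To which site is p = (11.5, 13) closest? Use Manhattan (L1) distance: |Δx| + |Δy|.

S2

d(p,S0) = |11.5−6| + |13−(-16)| = 5.5 + 29 = 34.5
d(p,S1) = |11.5−(-16)| + |13−(-5.5)| = 27.5 + 18.5 = 46
d(p,S2) = |11.5−12.5| + |13−5.5| = 1 + 7.5 = 8.5
d(p,S3) = |11.5−1| + |13−7| = 10.5 + 6 = 16.5
Minimum is at S2.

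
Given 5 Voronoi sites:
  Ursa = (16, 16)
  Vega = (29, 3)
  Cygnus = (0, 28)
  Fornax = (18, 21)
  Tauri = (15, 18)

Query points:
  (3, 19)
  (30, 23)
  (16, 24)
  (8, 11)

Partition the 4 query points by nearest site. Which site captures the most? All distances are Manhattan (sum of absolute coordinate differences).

Fornax

(3, 19) — d to each: Ursa:16, Vega:42, Cygnus:12, Fornax:17, Tauri:13 → nearest is Cygnus
(30, 23) — d to each: Ursa:21, Vega:21, Cygnus:35, Fornax:14, Tauri:20 → nearest is Fornax
(16, 24) — d to each: Ursa:8, Vega:34, Cygnus:20, Fornax:5, Tauri:7 → nearest is Fornax
(8, 11) — d to each: Ursa:13, Vega:29, Cygnus:25, Fornax:20, Tauri:14 → nearest is Ursa
Tally — Ursa:1, Cygnus:1, Fornax:2. Fornax captures the most (2).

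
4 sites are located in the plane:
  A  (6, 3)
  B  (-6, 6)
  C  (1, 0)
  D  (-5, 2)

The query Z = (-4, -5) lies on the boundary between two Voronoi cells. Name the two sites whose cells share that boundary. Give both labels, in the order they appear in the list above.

C and D

Squared distances from Z to each site:
|ZA|² = (-4−6)² + (-5−3)² = 100 + 64 = 164
|ZB|² = (-4−(-6))² + (-5−6)² = 4 + 121 = 125
|ZC|² = (-4−1)² + (-5−0)² = 25 + 25 = 50
|ZD|² = (-4−(-5))² + (-5−2)² = 1 + 49 = 50
Z is equidistant from C and D (both at squared distance 50), and every other site is strictly farther — so Z lies on the C–D Voronoi edge.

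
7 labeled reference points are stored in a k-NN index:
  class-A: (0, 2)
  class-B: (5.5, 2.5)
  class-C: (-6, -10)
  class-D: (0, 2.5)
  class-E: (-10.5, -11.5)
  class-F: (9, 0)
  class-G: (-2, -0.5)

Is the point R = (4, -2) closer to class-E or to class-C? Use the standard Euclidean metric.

class-C

Compare squared distances:
d²(R, class-E) = (4−(-10.5))² + (-2−(-11.5))² = 210.25 + 90.25 = 300.5
d²(R, class-C) = (4−(-6))² + (-2−(-10))² = 100 + 64 = 164
300.5 > 164, so class-C is closer.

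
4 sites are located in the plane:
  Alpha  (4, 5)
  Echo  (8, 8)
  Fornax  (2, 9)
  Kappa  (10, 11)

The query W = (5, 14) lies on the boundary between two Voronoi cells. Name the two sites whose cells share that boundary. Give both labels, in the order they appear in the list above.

Squared distances from W to each site:
d²(W, Alpha) = (5−4)² + (14−5)² = 1 + 81 = 82
d²(W, Echo) = (5−8)² + (14−8)² = 9 + 36 = 45
d²(W, Fornax) = (5−2)² + (14−9)² = 9 + 25 = 34
d²(W, Kappa) = (5−10)² + (14−11)² = 25 + 9 = 34
W is equidistant from Fornax and Kappa (both at squared distance 34), and every other site is strictly farther — so W lies on the Fornax–Kappa Voronoi edge.

Fornax and Kappa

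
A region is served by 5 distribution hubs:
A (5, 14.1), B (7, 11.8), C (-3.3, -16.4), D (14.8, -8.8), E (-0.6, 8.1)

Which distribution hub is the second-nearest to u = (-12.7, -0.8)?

Since √ is increasing, it suffices to compare squared distances:
|uA|² = 313.29 + 222.01 = 535.3
|uB|² = 388.09 + 158.76 = 546.85
|uC|² = 88.36 + 243.36 = 331.72
|uD|² = 756.25 + 64 = 820.25
|uE|² = 146.41 + 79.21 = 225.62
Sorted ascending: E, C, A, … — the second-nearest is C.

C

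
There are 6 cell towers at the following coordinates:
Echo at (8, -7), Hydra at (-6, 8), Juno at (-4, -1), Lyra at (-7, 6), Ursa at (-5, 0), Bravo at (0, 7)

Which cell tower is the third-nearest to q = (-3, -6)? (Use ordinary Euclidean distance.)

Echo

Compare squared distances (the ordering matches that of the actual distances):
d²(q, Echo) = (-3−8)² + (-6−(-7))² = 121 + 1 = 122
d²(q, Hydra) = (-3−(-6))² + (-6−8)² = 9 + 196 = 205
d²(q, Juno) = (-3−(-4))² + (-6−(-1))² = 1 + 25 = 26
d²(q, Lyra) = (-3−(-7))² + (-6−6)² = 16 + 144 = 160
d²(q, Ursa) = (-3−(-5))² + (-6−0)² = 4 + 36 = 40
d²(q, Bravo) = (-3−0)² + (-6−7)² = 9 + 169 = 178
Sorted ascending: Juno, Ursa, Echo, Lyra, … — the third-nearest is Echo.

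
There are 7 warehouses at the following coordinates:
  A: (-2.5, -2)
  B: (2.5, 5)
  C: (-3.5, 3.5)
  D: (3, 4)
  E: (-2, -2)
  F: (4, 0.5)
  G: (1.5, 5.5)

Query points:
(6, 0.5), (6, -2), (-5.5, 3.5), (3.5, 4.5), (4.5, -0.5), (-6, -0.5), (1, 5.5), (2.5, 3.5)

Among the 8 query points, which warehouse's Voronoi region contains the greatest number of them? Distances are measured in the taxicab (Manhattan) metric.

F

(6, 0.5) — d to each: A:11, B:8, C:12.5, D:6.5, E:10.5, F:2, G:9.5 → nearest is F
(6, -2) — d to each: A:8.5, B:10.5, C:15, D:9, E:8, F:4.5, G:12 → nearest is F
(-5.5, 3.5) — d to each: A:8.5, B:9.5, C:2, D:9, E:9, F:12.5, G:9 → nearest is C
(3.5, 4.5) — d to each: A:12.5, B:1.5, C:8, D:1, E:12, F:4.5, G:3 → nearest is D
(4.5, -0.5) — d to each: A:8.5, B:7.5, C:12, D:6, E:8, F:1.5, G:9 → nearest is F
(-6, -0.5) — d to each: A:5, B:14, C:6.5, D:13.5, E:5.5, F:11, G:13.5 → nearest is A
(1, 5.5) — d to each: A:11, B:2, C:6.5, D:3.5, E:10.5, F:8, G:0.5 → nearest is G
(2.5, 3.5) — d to each: A:10.5, B:1.5, C:6, D:1, E:10, F:4.5, G:3 → nearest is D
Tally — A:1, C:1, D:2, F:3, G:1. F captures the most (3).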